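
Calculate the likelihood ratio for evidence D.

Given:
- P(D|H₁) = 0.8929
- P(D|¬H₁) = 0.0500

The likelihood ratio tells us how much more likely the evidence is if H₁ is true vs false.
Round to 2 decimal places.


Likelihood Ratio (LR) = P(D|H₁) / P(D|¬H₁)

LR = 0.8929 / 0.0500
   = 17.86

The evidence is 17.86 times more likely if H₁ is true than if H₁ is false.
Because LR exceeds 1, D is evidence for H₁.


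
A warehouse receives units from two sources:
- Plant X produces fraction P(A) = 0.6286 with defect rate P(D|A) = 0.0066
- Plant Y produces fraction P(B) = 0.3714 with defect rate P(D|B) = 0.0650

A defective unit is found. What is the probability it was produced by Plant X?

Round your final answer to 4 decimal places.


Let A = from Plant X, D = defective

Given:
- P(A) = 0.6286, P(B) = 0.3714
- P(D|A) = 0.0066, P(D|B) = 0.0650

Step 1: Find P(D)
P(D) = P(D|A)P(A) + P(D|B)P(B)
     = 0.0066 × 0.6286 + 0.0650 × 0.3714
     = 0.00414876 + 0.02414100
     = 0.02828976

Step 2: Apply Bayes' theorem
P(A|D) = P(D|A)P(A) / P(D)
       = 0.00414876 / 0.02828976
       = 0.1467


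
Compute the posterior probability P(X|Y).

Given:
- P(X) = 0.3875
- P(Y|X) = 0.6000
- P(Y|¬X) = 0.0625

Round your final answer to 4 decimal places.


Bayes' theorem: P(X|Y) = P(Y|X) × P(X) / P(Y)

Step 1: Calculate P(Y) using law of total probability
P(Y) = P(Y|X)P(X) + P(Y|¬X)P(¬X)
     = 0.6000 × 0.3875 + 0.0625 × 0.6125
     = 0.23250000 + 0.03828125
     = 0.27078125

Step 2: Apply Bayes' theorem
P(X|Y) = P(Y|X) × P(X) / P(Y)
       = 0.23250000 / 0.27078125
       = 0.8586


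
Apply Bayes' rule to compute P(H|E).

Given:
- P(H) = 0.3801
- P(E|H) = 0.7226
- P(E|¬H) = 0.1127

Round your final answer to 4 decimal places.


Bayes' theorem: P(H|E) = P(E|H) × P(H) / P(E)

Step 1: Calculate P(E) using law of total probability
P(E) = P(E|H)P(H) + P(E|¬H)P(¬H)
     = 0.7226 × 0.3801 + 0.1127 × 0.6199
     = 0.27466026 + 0.06986273
     = 0.34452299

Step 2: Apply Bayes' theorem
P(H|E) = P(E|H) × P(H) / P(E)
       = 0.27466026 / 0.34452299
       = 0.7972


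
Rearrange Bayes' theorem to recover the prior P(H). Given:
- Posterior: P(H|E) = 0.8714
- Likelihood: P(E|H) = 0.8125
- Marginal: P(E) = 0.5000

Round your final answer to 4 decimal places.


From Bayes' theorem: P(H|E) = P(E|H) × P(H) / P(E)

Rearranging for P(H):
P(H) = P(H|E) × P(E) / P(E|H)
     = 0.8714 × 0.5000 / 0.8125
     = 0.43570000 / 0.8125
     = 0.5362


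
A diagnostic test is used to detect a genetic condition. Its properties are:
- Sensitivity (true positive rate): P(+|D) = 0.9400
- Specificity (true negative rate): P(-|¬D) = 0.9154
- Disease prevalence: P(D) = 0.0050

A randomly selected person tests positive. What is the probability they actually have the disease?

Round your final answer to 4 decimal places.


Let D = has disease, + = positive test

Given:
- P(D) = 0.0050 (prevalence)
- P(+|D) = 0.9400 (sensitivity)
- P(-|¬D) = 0.9154 (specificity)
- P(+|¬D) = 0.0846 (false positive rate = 1 - specificity)

Step 1: Find P(+)
P(+) = P(+|D)P(D) + P(+|¬D)P(¬D)
     = 0.9400 × 0.0050 + 0.0846 × 0.9950
     = 0.00470000 + 0.08417700
     = 0.08887700

Step 2: Apply Bayes' theorem for P(D|+)
P(D|+) = P(+|D)P(D) / P(+)
       = 0.00470000 / 0.08887700
       = 0.0529


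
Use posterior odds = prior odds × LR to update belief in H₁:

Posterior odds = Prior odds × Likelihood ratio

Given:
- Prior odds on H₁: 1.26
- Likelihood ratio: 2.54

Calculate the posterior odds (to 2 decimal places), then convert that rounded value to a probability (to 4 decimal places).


Step 1: Calculate posterior odds
Posterior odds = Prior odds × LR
               = 1.26 × 2.54
               = 3.20

Step 2: Convert to probability
P(H₁|E) = Posterior odds / (1 + Posterior odds)
       = 3.20 / (1 + 3.20)
       = 3.20 / 4.20
       = 0.7619

The evidence increased P(H₁) from 0.5575 to 0.7619.


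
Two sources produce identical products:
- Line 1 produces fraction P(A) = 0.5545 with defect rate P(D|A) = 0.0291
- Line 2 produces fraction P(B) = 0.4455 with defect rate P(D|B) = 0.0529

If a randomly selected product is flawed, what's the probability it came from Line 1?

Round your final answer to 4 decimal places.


Let A = from Line 1, D = flawed

Given:
- P(A) = 0.5545, P(B) = 0.4455
- P(D|A) = 0.0291, P(D|B) = 0.0529

Step 1: Find P(D)
P(D) = P(D|A)P(A) + P(D|B)P(B)
     = 0.0291 × 0.5545 + 0.0529 × 0.4455
     = 0.01613595 + 0.02356695
     = 0.03970290

Step 2: Apply Bayes' theorem
P(A|D) = P(D|A)P(A) / P(D)
       = 0.01613595 / 0.03970290
       = 0.4064


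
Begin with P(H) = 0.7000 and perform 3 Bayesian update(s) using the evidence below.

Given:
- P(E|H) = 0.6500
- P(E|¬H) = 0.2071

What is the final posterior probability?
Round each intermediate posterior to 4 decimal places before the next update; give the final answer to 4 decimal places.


Sequential Bayesian updating:

Initial prior: P(H) = 0.7000

Update 1:
  P(E) = 0.6500 × 0.7000 + 0.2071 × 0.3000 = 0.45500000 + 0.06213000 = 0.51713000
  P(H|E) = 0.45500000 / 0.51713000 = 0.8799

Update 2:
  P(E) = 0.6500 × 0.8799 + 0.2071 × 0.1201 = 0.57193500 + 0.02487271 = 0.59680771
  P(H|E) = 0.57193500 / 0.59680771 = 0.9583

Update 3:
  P(E) = 0.6500 × 0.9583 + 0.2071 × 0.0417 = 0.62289500 + 0.00863607 = 0.63153107
  P(H|E) = 0.62289500 / 0.63153107 = 0.9863

Final posterior: 0.9863


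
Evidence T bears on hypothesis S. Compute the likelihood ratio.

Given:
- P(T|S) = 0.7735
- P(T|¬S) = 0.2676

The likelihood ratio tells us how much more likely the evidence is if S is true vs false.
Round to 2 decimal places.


Likelihood Ratio (LR) = P(T|S) / P(T|¬S)

LR = 0.7735 / 0.2676
   = 2.89

The evidence is 2.89 times more likely if S is true than if S is false.
Because LR exceeds 1, T is evidence for S.


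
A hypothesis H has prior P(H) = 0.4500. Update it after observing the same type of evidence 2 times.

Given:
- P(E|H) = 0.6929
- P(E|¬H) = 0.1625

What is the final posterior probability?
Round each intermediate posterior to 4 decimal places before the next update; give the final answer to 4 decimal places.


Sequential Bayesian updating:

Initial prior: P(H) = 0.4500

Update 1:
  P(E) = 0.6929 × 0.4500 + 0.1625 × 0.5500 = 0.31180500 + 0.08937500 = 0.40118000
  P(H|E) = 0.31180500 / 0.40118000 = 0.7772

Update 2:
  P(E) = 0.6929 × 0.7772 + 0.1625 × 0.2228 = 0.53852188 + 0.03620500 = 0.57472688
  P(H|E) = 0.53852188 / 0.57472688 = 0.9370

Final posterior: 0.9370


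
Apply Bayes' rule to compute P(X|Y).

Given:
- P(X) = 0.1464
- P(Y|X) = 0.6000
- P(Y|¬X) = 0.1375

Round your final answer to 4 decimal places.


Bayes' theorem: P(X|Y) = P(Y|X) × P(X) / P(Y)

Step 1: Calculate P(Y) using law of total probability
P(Y) = P(Y|X)P(X) + P(Y|¬X)P(¬X)
     = 0.6000 × 0.1464 + 0.1375 × 0.8536
     = 0.08784000 + 0.11737000
     = 0.20521000

Step 2: Apply Bayes' theorem
P(X|Y) = P(Y|X) × P(X) / P(Y)
       = 0.08784000 / 0.20521000
       = 0.4280


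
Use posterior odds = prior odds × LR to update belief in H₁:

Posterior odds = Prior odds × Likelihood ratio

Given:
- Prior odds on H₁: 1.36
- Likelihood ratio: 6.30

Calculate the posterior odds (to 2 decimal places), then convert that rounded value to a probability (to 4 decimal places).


Step 1: Calculate posterior odds
Posterior odds = Prior odds × LR
               = 1.36 × 6.30
               = 8.57

Step 2: Convert to probability
P(H₁|E) = Posterior odds / (1 + Posterior odds)
       = 8.57 / (1 + 8.57)
       = 8.57 / 9.57
       = 0.8955

The evidence increased P(H₁) from 0.5763 to 0.8955.


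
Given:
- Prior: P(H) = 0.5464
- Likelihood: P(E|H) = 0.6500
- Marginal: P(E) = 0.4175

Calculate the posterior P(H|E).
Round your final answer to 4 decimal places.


Using Bayes' theorem:

P(H|E) = P(E|H) × P(H) / P(E)
       = 0.6500 × 0.5464 / 0.4175
       = 0.35516000 / 0.4175
       = 0.8507

The evidence strengthens our belief in H.
Prior: 0.5464 → Posterior: 0.8507


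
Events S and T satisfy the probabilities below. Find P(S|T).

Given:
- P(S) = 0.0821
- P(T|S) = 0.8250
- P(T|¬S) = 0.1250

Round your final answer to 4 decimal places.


Bayes' theorem: P(S|T) = P(T|S) × P(S) / P(T)

Step 1: Calculate P(T) using law of total probability
P(T) = P(T|S)P(S) + P(T|¬S)P(¬S)
     = 0.8250 × 0.0821 + 0.1250 × 0.9179
     = 0.06773250 + 0.11473750
     = 0.18247000

Step 2: Apply Bayes' theorem
P(S|T) = P(T|S) × P(S) / P(T)
       = 0.06773250 / 0.18247000
       = 0.3712


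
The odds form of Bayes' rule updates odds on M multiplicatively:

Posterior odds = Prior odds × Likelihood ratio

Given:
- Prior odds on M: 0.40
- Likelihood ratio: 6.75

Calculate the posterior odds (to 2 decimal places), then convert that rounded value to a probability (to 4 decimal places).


Step 1: Calculate posterior odds
Posterior odds = Prior odds × LR
               = 0.40 × 6.75
               = 2.70

Step 2: Convert to probability
P(M|E) = Posterior odds / (1 + Posterior odds)
       = 2.70 / (1 + 2.70)
       = 2.70 / 3.70
       = 0.7297

The evidence increased P(M) from 0.2857 to 0.7297.


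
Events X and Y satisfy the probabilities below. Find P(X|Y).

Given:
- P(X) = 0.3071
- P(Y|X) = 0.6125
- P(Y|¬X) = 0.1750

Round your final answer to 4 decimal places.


Bayes' theorem: P(X|Y) = P(Y|X) × P(X) / P(Y)

Step 1: Calculate P(Y) using law of total probability
P(Y) = P(Y|X)P(X) + P(Y|¬X)P(¬X)
     = 0.6125 × 0.3071 + 0.1750 × 0.6929
     = 0.18809875 + 0.12125750
     = 0.30935625

Step 2: Apply Bayes' theorem
P(X|Y) = P(Y|X) × P(X) / P(Y)
       = 0.18809875 / 0.30935625
       = 0.6080


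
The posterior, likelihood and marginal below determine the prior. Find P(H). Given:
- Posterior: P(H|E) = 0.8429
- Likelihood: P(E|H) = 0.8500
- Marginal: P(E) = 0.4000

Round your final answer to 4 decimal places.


From Bayes' theorem: P(H|E) = P(E|H) × P(H) / P(E)

Rearranging for P(H):
P(H) = P(H|E) × P(E) / P(E|H)
     = 0.8429 × 0.4000 / 0.8500
     = 0.33716000 / 0.8500
     = 0.3967


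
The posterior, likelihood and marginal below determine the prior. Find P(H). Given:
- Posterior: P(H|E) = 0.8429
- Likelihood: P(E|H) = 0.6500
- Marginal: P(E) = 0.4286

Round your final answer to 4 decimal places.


From Bayes' theorem: P(H|E) = P(E|H) × P(H) / P(E)

Rearranging for P(H):
P(H) = P(H|E) × P(E) / P(E|H)
     = 0.8429 × 0.4286 / 0.6500
     = 0.36126694 / 0.6500
     = 0.5558


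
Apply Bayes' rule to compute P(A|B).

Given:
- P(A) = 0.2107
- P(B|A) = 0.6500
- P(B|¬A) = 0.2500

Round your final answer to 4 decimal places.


Bayes' theorem: P(A|B) = P(B|A) × P(A) / P(B)

Step 1: Calculate P(B) using law of total probability
P(B) = P(B|A)P(A) + P(B|¬A)P(¬A)
     = 0.6500 × 0.2107 + 0.2500 × 0.7893
     = 0.13695500 + 0.19732500
     = 0.33428000

Step 2: Apply Bayes' theorem
P(A|B) = P(B|A) × P(A) / P(B)
       = 0.13695500 / 0.33428000
       = 0.4097


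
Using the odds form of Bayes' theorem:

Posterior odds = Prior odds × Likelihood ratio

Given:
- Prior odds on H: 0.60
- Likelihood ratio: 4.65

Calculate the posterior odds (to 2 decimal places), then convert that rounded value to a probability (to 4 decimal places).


Step 1: Calculate posterior odds
Posterior odds = Prior odds × LR
               = 0.60 × 4.65
               = 2.79

Step 2: Convert to probability
P(H|E) = Posterior odds / (1 + Posterior odds)
       = 2.79 / (1 + 2.79)
       = 2.79 / 3.79
       = 0.7361

The evidence increased P(H) from 0.3750 to 0.7361.


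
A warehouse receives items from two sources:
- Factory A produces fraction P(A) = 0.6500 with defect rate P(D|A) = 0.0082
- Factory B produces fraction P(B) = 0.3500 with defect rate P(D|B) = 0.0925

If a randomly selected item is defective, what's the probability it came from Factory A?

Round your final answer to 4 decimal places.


Let A = from Factory A, D = defective

Given:
- P(A) = 0.6500, P(B) = 0.3500
- P(D|A) = 0.0082, P(D|B) = 0.0925

Step 1: Find P(D)
P(D) = P(D|A)P(A) + P(D|B)P(B)
     = 0.0082 × 0.6500 + 0.0925 × 0.3500
     = 0.00533000 + 0.03237500
     = 0.03770500

Step 2: Apply Bayes' theorem
P(A|D) = P(D|A)P(A) / P(D)
       = 0.00533000 / 0.03770500
       = 0.1414


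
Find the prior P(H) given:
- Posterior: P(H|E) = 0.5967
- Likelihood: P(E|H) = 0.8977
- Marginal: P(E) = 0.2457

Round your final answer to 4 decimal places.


From Bayes' theorem: P(H|E) = P(E|H) × P(H) / P(E)

Rearranging for P(H):
P(H) = P(H|E) × P(E) / P(E|H)
     = 0.5967 × 0.2457 / 0.8977
     = 0.14660919 / 0.8977
     = 0.1633


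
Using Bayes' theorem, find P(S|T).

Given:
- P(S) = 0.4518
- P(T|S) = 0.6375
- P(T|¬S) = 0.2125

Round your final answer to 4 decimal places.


Bayes' theorem: P(S|T) = P(T|S) × P(S) / P(T)

Step 1: Calculate P(T) using law of total probability
P(T) = P(T|S)P(S) + P(T|¬S)P(¬S)
     = 0.6375 × 0.4518 + 0.2125 × 0.5482
     = 0.28802250 + 0.11649250
     = 0.40451500

Step 2: Apply Bayes' theorem
P(S|T) = P(T|S) × P(S) / P(T)
       = 0.28802250 / 0.40451500
       = 0.7120


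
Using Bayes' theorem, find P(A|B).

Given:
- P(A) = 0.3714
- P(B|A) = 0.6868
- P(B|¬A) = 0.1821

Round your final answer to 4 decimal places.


Bayes' theorem: P(A|B) = P(B|A) × P(A) / P(B)

Step 1: Calculate P(B) using law of total probability
P(B) = P(B|A)P(A) + P(B|¬A)P(¬A)
     = 0.6868 × 0.3714 + 0.1821 × 0.6286
     = 0.25507752 + 0.11446806
     = 0.36954558

Step 2: Apply Bayes' theorem
P(A|B) = P(B|A) × P(A) / P(B)
       = 0.25507752 / 0.36954558
       = 0.6902


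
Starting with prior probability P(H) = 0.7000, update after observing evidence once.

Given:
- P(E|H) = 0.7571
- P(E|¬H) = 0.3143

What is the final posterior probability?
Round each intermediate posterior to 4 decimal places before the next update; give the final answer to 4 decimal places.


Sequential Bayesian updating:

Initial prior: P(H) = 0.7000

Update 1:
  P(E) = 0.7571 × 0.7000 + 0.3143 × 0.3000 = 0.52997000 + 0.09429000 = 0.62426000
  P(H|E) = 0.52997000 / 0.62426000 = 0.8490

Final posterior: 0.8490


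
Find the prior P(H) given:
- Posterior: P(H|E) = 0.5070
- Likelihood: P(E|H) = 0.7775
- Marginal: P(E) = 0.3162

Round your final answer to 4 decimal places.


From Bayes' theorem: P(H|E) = P(E|H) × P(H) / P(E)

Rearranging for P(H):
P(H) = P(H|E) × P(E) / P(E|H)
     = 0.5070 × 0.3162 / 0.7775
     = 0.16031340 / 0.7775
     = 0.2062


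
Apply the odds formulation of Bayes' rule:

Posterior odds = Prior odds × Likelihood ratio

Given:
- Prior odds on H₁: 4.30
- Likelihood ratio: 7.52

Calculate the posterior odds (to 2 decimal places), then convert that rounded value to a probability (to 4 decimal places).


Step 1: Calculate posterior odds
Posterior odds = Prior odds × LR
               = 4.30 × 7.52
               = 32.34

Step 2: Convert to probability
P(H₁|E) = Posterior odds / (1 + Posterior odds)
       = 32.34 / (1 + 32.34)
       = 32.34 / 33.34
       = 0.9700

The evidence increased P(H₁) from 0.8113 to 0.9700.


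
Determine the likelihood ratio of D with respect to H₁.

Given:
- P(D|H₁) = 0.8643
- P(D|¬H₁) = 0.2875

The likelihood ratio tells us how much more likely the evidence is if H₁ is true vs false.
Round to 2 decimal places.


Likelihood Ratio (LR) = P(D|H₁) / P(D|¬H₁)

LR = 0.8643 / 0.2875
   = 3.01

The evidence is 3.01 times more likely if H₁ is true than if H₁ is false.
Since LR > 1, the evidence supports H₁ over ¬H₁.


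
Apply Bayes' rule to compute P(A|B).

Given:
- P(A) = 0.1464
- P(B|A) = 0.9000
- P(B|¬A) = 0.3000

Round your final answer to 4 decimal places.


Bayes' theorem: P(A|B) = P(B|A) × P(A) / P(B)

Step 1: Calculate P(B) using law of total probability
P(B) = P(B|A)P(A) + P(B|¬A)P(¬A)
     = 0.9000 × 0.1464 + 0.3000 × 0.8536
     = 0.13176000 + 0.25608000
     = 0.38784000

Step 2: Apply Bayes' theorem
P(A|B) = P(B|A) × P(A) / P(B)
       = 0.13176000 / 0.38784000
       = 0.3397


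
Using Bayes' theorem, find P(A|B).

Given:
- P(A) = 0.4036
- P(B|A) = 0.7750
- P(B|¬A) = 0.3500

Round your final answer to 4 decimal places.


Bayes' theorem: P(A|B) = P(B|A) × P(A) / P(B)

Step 1: Calculate P(B) using law of total probability
P(B) = P(B|A)P(A) + P(B|¬A)P(¬A)
     = 0.7750 × 0.4036 + 0.3500 × 0.5964
     = 0.31279000 + 0.20874000
     = 0.52153000

Step 2: Apply Bayes' theorem
P(A|B) = P(B|A) × P(A) / P(B)
       = 0.31279000 / 0.52153000
       = 0.5998


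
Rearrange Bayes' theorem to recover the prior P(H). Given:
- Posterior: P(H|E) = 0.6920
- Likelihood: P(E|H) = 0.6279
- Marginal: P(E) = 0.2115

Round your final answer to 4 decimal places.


From Bayes' theorem: P(H|E) = P(E|H) × P(H) / P(E)

Rearranging for P(H):
P(H) = P(H|E) × P(E) / P(E|H)
     = 0.6920 × 0.2115 / 0.6279
     = 0.14635800 / 0.6279
     = 0.2331


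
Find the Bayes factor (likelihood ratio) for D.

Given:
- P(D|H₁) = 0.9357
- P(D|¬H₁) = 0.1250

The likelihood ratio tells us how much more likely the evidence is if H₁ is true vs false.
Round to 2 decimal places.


Likelihood Ratio (LR) = P(D|H₁) / P(D|¬H₁)

LR = 0.9357 / 0.1250
   = 7.49

The evidence is 7.49 times more likely if H₁ is true than if H₁ is false.
LR > 1, so observing D raises the odds in favor of H₁.


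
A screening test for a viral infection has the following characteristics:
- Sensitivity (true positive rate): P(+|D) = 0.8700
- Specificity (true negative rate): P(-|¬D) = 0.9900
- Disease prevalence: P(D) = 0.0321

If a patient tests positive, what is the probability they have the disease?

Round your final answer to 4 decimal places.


Let D = has disease, + = positive test

Given:
- P(D) = 0.0321 (prevalence)
- P(+|D) = 0.8700 (sensitivity)
- P(-|¬D) = 0.9900 (specificity)
- P(+|¬D) = 0.0100 (false positive rate = 1 - specificity)

Step 1: Find P(+)
P(+) = P(+|D)P(D) + P(+|¬D)P(¬D)
     = 0.8700 × 0.0321 + 0.0100 × 0.9679
     = 0.02792700 + 0.00967900
     = 0.03760600

Step 2: Apply Bayes' theorem for P(D|+)
P(D|+) = P(+|D)P(D) / P(+)
       = 0.02792700 / 0.03760600
       = 0.7426


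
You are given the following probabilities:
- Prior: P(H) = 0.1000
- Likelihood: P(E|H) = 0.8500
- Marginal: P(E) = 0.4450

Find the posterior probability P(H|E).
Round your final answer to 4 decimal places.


Using Bayes' theorem:

P(H|E) = P(E|H) × P(H) / P(E)
       = 0.8500 × 0.1000 / 0.4450
       = 0.08500000 / 0.4450
       = 0.1910

The evidence strengthens our belief in H.
Prior: 0.1000 → Posterior: 0.1910


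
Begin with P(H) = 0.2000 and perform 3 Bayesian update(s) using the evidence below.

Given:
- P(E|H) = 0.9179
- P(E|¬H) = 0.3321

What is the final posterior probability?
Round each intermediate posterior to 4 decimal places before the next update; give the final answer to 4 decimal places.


Sequential Bayesian updating:

Initial prior: P(H) = 0.2000

Update 1:
  P(E) = 0.9179 × 0.2000 + 0.3321 × 0.8000 = 0.18358000 + 0.26568000 = 0.44926000
  P(H|E) = 0.18358000 / 0.44926000 = 0.4086

Update 2:
  P(E) = 0.9179 × 0.4086 + 0.3321 × 0.5914 = 0.37505394 + 0.19640394 = 0.57145788
  P(H|E) = 0.37505394 / 0.57145788 = 0.6563

Update 3:
  P(E) = 0.9179 × 0.6563 + 0.3321 × 0.3437 = 0.60241777 + 0.11414277 = 0.71656054
  P(H|E) = 0.60241777 / 0.71656054 = 0.8407

Final posterior: 0.8407


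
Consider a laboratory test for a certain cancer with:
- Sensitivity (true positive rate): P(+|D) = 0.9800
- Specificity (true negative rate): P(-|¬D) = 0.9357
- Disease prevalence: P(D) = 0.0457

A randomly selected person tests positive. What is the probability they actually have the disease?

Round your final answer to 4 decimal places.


Let D = has disease, + = positive test

Given:
- P(D) = 0.0457 (prevalence)
- P(+|D) = 0.9800 (sensitivity)
- P(-|¬D) = 0.9357 (specificity)
- P(+|¬D) = 0.0643 (false positive rate = 1 - specificity)

Step 1: Find P(+)
P(+) = P(+|D)P(D) + P(+|¬D)P(¬D)
     = 0.9800 × 0.0457 + 0.0643 × 0.9543
     = 0.04478600 + 0.06136149
     = 0.10614749

Step 2: Apply Bayes' theorem for P(D|+)
P(D|+) = P(+|D)P(D) / P(+)
       = 0.04478600 / 0.10614749
       = 0.4219


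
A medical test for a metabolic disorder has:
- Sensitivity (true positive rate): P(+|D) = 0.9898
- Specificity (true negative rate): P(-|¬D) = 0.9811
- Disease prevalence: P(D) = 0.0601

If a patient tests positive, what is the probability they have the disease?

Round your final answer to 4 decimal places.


Let D = has disease, + = positive test

Given:
- P(D) = 0.0601 (prevalence)
- P(+|D) = 0.9898 (sensitivity)
- P(-|¬D) = 0.9811 (specificity)
- P(+|¬D) = 0.0189 (false positive rate = 1 - specificity)

Step 1: Find P(+)
P(+) = P(+|D)P(D) + P(+|¬D)P(¬D)
     = 0.9898 × 0.0601 + 0.0189 × 0.9399
     = 0.05948698 + 0.01776411
     = 0.07725109

Step 2: Apply Bayes' theorem for P(D|+)
P(D|+) = P(+|D)P(D) / P(+)
       = 0.05948698 / 0.07725109
       = 0.7700


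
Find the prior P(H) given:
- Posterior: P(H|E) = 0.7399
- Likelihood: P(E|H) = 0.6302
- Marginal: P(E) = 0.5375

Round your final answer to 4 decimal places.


From Bayes' theorem: P(H|E) = P(E|H) × P(H) / P(E)

Rearranging for P(H):
P(H) = P(H|E) × P(E) / P(E|H)
     = 0.7399 × 0.5375 / 0.6302
     = 0.39769625 / 0.6302
     = 0.6311


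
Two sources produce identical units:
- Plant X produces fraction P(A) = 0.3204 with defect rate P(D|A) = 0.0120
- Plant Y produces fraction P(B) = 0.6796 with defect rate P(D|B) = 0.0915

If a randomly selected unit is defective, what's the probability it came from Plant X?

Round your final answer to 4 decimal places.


Let A = from Plant X, D = defective

Given:
- P(A) = 0.3204, P(B) = 0.6796
- P(D|A) = 0.0120, P(D|B) = 0.0915

Step 1: Find P(D)
P(D) = P(D|A)P(A) + P(D|B)P(B)
     = 0.0120 × 0.3204 + 0.0915 × 0.6796
     = 0.00384480 + 0.06218340
     = 0.06602820

Step 2: Apply Bayes' theorem
P(A|D) = P(D|A)P(A) / P(D)
       = 0.00384480 / 0.06602820
       = 0.0582


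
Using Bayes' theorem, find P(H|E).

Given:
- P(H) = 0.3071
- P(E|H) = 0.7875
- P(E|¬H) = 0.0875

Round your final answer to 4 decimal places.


Bayes' theorem: P(H|E) = P(E|H) × P(H) / P(E)

Step 1: Calculate P(E) using law of total probability
P(E) = P(E|H)P(H) + P(E|¬H)P(¬H)
     = 0.7875 × 0.3071 + 0.0875 × 0.6929
     = 0.24184125 + 0.06062875
     = 0.30247000

Step 2: Apply Bayes' theorem
P(H|E) = P(E|H) × P(H) / P(E)
       = 0.24184125 / 0.30247000
       = 0.7996


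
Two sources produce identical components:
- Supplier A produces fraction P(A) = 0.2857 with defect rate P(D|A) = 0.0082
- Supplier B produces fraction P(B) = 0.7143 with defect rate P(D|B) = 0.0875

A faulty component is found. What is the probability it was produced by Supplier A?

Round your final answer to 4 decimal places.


Let A = from Supplier A, D = faulty

Given:
- P(A) = 0.2857, P(B) = 0.7143
- P(D|A) = 0.0082, P(D|B) = 0.0875

Step 1: Find P(D)
P(D) = P(D|A)P(A) + P(D|B)P(B)
     = 0.0082 × 0.2857 + 0.0875 × 0.7143
     = 0.00234274 + 0.06250125
     = 0.06484399

Step 2: Apply Bayes' theorem
P(A|D) = P(D|A)P(A) / P(D)
       = 0.00234274 / 0.06484399
       = 0.0361


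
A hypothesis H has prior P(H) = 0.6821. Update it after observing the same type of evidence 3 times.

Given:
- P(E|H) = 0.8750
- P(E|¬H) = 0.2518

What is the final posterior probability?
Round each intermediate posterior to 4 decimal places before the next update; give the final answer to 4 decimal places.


Sequential Bayesian updating:

Initial prior: P(H) = 0.6821

Update 1:
  P(E) = 0.8750 × 0.6821 + 0.2518 × 0.3179 = 0.59683750 + 0.08004722 = 0.67688472
  P(H|E) = 0.59683750 / 0.67688472 = 0.8817

Update 2:
  P(E) = 0.8750 × 0.8817 + 0.2518 × 0.1183 = 0.77148750 + 0.02978794 = 0.80127544
  P(H|E) = 0.77148750 / 0.80127544 = 0.9628

Update 3:
  P(E) = 0.8750 × 0.9628 + 0.2518 × 0.0372 = 0.84245000 + 0.00936696 = 0.85181696
  P(H|E) = 0.84245000 / 0.85181696 = 0.9890

Final posterior: 0.9890


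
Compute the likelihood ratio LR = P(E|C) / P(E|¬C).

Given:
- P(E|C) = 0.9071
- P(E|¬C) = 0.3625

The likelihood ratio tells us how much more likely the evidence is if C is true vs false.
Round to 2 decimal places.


Likelihood Ratio (LR) = P(E|C) / P(E|¬C)

LR = 0.9071 / 0.3625
   = 2.50

The evidence is 2.50 times more likely if C is true than if C is false.
Because LR exceeds 1, E is evidence for C.


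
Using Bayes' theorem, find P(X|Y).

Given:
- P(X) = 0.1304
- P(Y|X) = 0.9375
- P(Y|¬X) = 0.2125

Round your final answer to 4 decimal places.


Bayes' theorem: P(X|Y) = P(Y|X) × P(X) / P(Y)

Step 1: Calculate P(Y) using law of total probability
P(Y) = P(Y|X)P(X) + P(Y|¬X)P(¬X)
     = 0.9375 × 0.1304 + 0.2125 × 0.8696
     = 0.12225000 + 0.18479000
     = 0.30704000

Step 2: Apply Bayes' theorem
P(X|Y) = P(Y|X) × P(X) / P(Y)
       = 0.12225000 / 0.30704000
       = 0.3982


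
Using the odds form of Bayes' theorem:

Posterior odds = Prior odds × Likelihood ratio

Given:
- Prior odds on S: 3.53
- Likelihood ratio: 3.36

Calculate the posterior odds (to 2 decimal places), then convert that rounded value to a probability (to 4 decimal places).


Step 1: Calculate posterior odds
Posterior odds = Prior odds × LR
               = 3.53 × 3.36
               = 11.86

Step 2: Convert to probability
P(S|E) = Posterior odds / (1 + Posterior odds)
       = 11.86 / (1 + 11.86)
       = 11.86 / 12.86
       = 0.9222

The evidence increased P(S) from 0.7792 to 0.9222.


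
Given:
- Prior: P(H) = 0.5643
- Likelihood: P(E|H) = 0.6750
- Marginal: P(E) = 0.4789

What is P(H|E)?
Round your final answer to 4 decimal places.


Using Bayes' theorem:

P(H|E) = P(E|H) × P(H) / P(E)
       = 0.6750 × 0.5643 / 0.4789
       = 0.38090250 / 0.4789
       = 0.7954

The evidence strengthens our belief in H.
Prior: 0.5643 → Posterior: 0.7954


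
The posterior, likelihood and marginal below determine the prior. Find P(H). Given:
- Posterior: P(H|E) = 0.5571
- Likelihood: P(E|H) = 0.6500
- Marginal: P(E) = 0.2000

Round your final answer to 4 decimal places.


From Bayes' theorem: P(H|E) = P(E|H) × P(H) / P(E)

Rearranging for P(H):
P(H) = P(H|E) × P(E) / P(E|H)
     = 0.5571 × 0.2000 / 0.6500
     = 0.11142000 / 0.6500
     = 0.1714


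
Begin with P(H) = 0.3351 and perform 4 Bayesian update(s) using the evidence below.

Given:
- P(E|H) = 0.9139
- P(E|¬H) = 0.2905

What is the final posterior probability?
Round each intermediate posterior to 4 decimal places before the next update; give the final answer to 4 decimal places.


Sequential Bayesian updating:

Initial prior: P(H) = 0.3351

Update 1:
  P(E) = 0.9139 × 0.3351 + 0.2905 × 0.6649 = 0.30624789 + 0.19315345 = 0.49940134
  P(H|E) = 0.30624789 / 0.49940134 = 0.6132

Update 2:
  P(E) = 0.9139 × 0.6132 + 0.2905 × 0.3868 = 0.56040348 + 0.11236540 = 0.67276888
  P(H|E) = 0.56040348 / 0.67276888 = 0.8330

Update 3:
  P(E) = 0.9139 × 0.8330 + 0.2905 × 0.1670 = 0.76127870 + 0.04851350 = 0.80979220
  P(H|E) = 0.76127870 / 0.80979220 = 0.9401

Update 4:
  P(E) = 0.9139 × 0.9401 + 0.2905 × 0.0599 = 0.85915739 + 0.01740095 = 0.87655834
  P(H|E) = 0.85915739 / 0.87655834 = 0.9801

Final posterior: 0.9801


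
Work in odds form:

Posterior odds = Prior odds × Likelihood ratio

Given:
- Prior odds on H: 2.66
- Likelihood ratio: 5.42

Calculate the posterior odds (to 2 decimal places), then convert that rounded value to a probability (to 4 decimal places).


Step 1: Calculate posterior odds
Posterior odds = Prior odds × LR
               = 2.66 × 5.42
               = 14.42

Step 2: Convert to probability
P(H|E) = Posterior odds / (1 + Posterior odds)
       = 14.42 / (1 + 14.42)
       = 14.42 / 15.42
       = 0.9351

The evidence increased P(H) from 0.7268 to 0.9351.


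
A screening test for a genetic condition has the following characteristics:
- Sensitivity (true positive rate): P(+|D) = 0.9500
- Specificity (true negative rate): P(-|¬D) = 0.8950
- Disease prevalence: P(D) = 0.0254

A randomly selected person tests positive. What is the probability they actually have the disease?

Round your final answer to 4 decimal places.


Let D = has disease, + = positive test

Given:
- P(D) = 0.0254 (prevalence)
- P(+|D) = 0.9500 (sensitivity)
- P(-|¬D) = 0.8950 (specificity)
- P(+|¬D) = 0.1050 (false positive rate = 1 - specificity)

Step 1: Find P(+)
P(+) = P(+|D)P(D) + P(+|¬D)P(¬D)
     = 0.9500 × 0.0254 + 0.1050 × 0.9746
     = 0.02413000 + 0.10233300
     = 0.12646300

Step 2: Apply Bayes' theorem for P(D|+)
P(D|+) = P(+|D)P(D) / P(+)
       = 0.02413000 / 0.12646300
       = 0.1908


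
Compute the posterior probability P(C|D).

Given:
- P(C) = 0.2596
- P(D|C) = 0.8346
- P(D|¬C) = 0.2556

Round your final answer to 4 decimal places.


Bayes' theorem: P(C|D) = P(D|C) × P(C) / P(D)

Step 1: Calculate P(D) using law of total probability
P(D) = P(D|C)P(C) + P(D|¬C)P(¬C)
     = 0.8346 × 0.2596 + 0.2556 × 0.7404
     = 0.21666216 + 0.18924624
     = 0.40590840

Step 2: Apply Bayes' theorem
P(C|D) = P(D|C) × P(C) / P(D)
       = 0.21666216 / 0.40590840
       = 0.5338


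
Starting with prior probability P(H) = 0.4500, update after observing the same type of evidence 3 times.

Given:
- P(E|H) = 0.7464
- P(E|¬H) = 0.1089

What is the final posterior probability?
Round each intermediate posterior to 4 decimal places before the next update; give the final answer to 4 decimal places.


Sequential Bayesian updating:

Initial prior: P(H) = 0.4500

Update 1:
  P(E) = 0.7464 × 0.4500 + 0.1089 × 0.5500 = 0.33588000 + 0.05989500 = 0.39577500
  P(H|E) = 0.33588000 / 0.39577500 = 0.8487

Update 2:
  P(E) = 0.7464 × 0.8487 + 0.1089 × 0.1513 = 0.63346968 + 0.01647657 = 0.64994625
  P(H|E) = 0.63346968 / 0.64994625 = 0.9746

Update 3:
  P(E) = 0.7464 × 0.9746 + 0.1089 × 0.0254 = 0.72744144 + 0.00276606 = 0.73020750
  P(H|E) = 0.72744144 / 0.73020750 = 0.9962

Final posterior: 0.9962


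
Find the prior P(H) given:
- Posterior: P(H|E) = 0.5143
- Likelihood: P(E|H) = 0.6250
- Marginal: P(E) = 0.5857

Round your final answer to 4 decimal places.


From Bayes' theorem: P(H|E) = P(E|H) × P(H) / P(E)

Rearranging for P(H):
P(H) = P(H|E) × P(E) / P(E|H)
     = 0.5143 × 0.5857 / 0.6250
     = 0.30122551 / 0.6250
     = 0.4820


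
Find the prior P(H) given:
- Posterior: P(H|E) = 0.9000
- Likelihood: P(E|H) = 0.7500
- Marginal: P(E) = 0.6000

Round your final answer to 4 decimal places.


From Bayes' theorem: P(H|E) = P(E|H) × P(H) / P(E)

Rearranging for P(H):
P(H) = P(H|E) × P(E) / P(E|H)
     = 0.9000 × 0.6000 / 0.7500
     = 0.54000000 / 0.7500
     = 0.7200


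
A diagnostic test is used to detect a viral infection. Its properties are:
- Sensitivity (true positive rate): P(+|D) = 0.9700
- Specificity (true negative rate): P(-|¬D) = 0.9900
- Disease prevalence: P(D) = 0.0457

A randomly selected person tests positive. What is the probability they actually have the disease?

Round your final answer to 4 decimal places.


Let D = has disease, + = positive test

Given:
- P(D) = 0.0457 (prevalence)
- P(+|D) = 0.9700 (sensitivity)
- P(-|¬D) = 0.9900 (specificity)
- P(+|¬D) = 0.0100 (false positive rate = 1 - specificity)

Step 1: Find P(+)
P(+) = P(+|D)P(D) + P(+|¬D)P(¬D)
     = 0.9700 × 0.0457 + 0.0100 × 0.9543
     = 0.04432900 + 0.00954300
     = 0.05387200

Step 2: Apply Bayes' theorem for P(D|+)
P(D|+) = P(+|D)P(D) / P(+)
       = 0.04432900 / 0.05387200
       = 0.8229


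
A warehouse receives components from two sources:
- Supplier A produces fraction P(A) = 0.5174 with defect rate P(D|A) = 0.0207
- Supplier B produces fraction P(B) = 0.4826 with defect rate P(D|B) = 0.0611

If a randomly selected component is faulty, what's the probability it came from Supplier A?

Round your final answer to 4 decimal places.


Let A = from Supplier A, D = faulty

Given:
- P(A) = 0.5174, P(B) = 0.4826
- P(D|A) = 0.0207, P(D|B) = 0.0611

Step 1: Find P(D)
P(D) = P(D|A)P(A) + P(D|B)P(B)
     = 0.0207 × 0.5174 + 0.0611 × 0.4826
     = 0.01071018 + 0.02948686
     = 0.04019704

Step 2: Apply Bayes' theorem
P(A|D) = P(D|A)P(A) / P(D)
       = 0.01071018 / 0.04019704
       = 0.2664


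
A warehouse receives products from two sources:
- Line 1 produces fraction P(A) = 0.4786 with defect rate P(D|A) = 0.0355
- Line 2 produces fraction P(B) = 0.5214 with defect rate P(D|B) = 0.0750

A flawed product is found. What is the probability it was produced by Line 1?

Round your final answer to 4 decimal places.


Let A = from Line 1, D = flawed

Given:
- P(A) = 0.4786, P(B) = 0.5214
- P(D|A) = 0.0355, P(D|B) = 0.0750

Step 1: Find P(D)
P(D) = P(D|A)P(A) + P(D|B)P(B)
     = 0.0355 × 0.4786 + 0.0750 × 0.5214
     = 0.01699030 + 0.03910500
     = 0.05609530

Step 2: Apply Bayes' theorem
P(A|D) = P(D|A)P(A) / P(D)
       = 0.01699030 / 0.05609530
       = 0.3029


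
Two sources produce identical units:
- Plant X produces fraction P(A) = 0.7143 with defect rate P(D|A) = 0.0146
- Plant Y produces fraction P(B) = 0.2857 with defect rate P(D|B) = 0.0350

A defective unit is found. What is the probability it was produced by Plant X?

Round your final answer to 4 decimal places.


Let A = from Plant X, D = defective

Given:
- P(A) = 0.7143, P(B) = 0.2857
- P(D|A) = 0.0146, P(D|B) = 0.0350

Step 1: Find P(D)
P(D) = P(D|A)P(A) + P(D|B)P(B)
     = 0.0146 × 0.7143 + 0.0350 × 0.2857
     = 0.01042878 + 0.00999950
     = 0.02042828

Step 2: Apply Bayes' theorem
P(A|D) = P(D|A)P(A) / P(D)
       = 0.01042878 / 0.02042828
       = 0.5105


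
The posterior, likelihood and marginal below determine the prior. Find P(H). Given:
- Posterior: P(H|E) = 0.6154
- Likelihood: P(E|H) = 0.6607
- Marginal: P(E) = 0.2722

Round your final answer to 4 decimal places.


From Bayes' theorem: P(H|E) = P(E|H) × P(H) / P(E)

Rearranging for P(H):
P(H) = P(H|E) × P(E) / P(E|H)
     = 0.6154 × 0.2722 / 0.6607
     = 0.16751188 / 0.6607
     = 0.2535


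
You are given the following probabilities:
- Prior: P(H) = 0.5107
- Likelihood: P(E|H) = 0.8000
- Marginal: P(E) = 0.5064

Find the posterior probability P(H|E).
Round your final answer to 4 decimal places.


Using Bayes' theorem:

P(H|E) = P(E|H) × P(H) / P(E)
       = 0.8000 × 0.5107 / 0.5064
       = 0.40856000 / 0.5064
       = 0.8068

The evidence strengthens our belief in H.
Prior: 0.5107 → Posterior: 0.8068


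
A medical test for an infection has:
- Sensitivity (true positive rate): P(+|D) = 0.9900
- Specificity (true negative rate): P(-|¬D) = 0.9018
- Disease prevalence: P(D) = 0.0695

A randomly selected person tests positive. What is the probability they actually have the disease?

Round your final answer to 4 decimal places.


Let D = has disease, + = positive test

Given:
- P(D) = 0.0695 (prevalence)
- P(+|D) = 0.9900 (sensitivity)
- P(-|¬D) = 0.9018 (specificity)
- P(+|¬D) = 0.0982 (false positive rate = 1 - specificity)

Step 1: Find P(+)
P(+) = P(+|D)P(D) + P(+|¬D)P(¬D)
     = 0.9900 × 0.0695 + 0.0982 × 0.9305
     = 0.06880500 + 0.09137510
     = 0.16018010

Step 2: Apply Bayes' theorem for P(D|+)
P(D|+) = P(+|D)P(D) / P(+)
       = 0.06880500 / 0.16018010
       = 0.4295


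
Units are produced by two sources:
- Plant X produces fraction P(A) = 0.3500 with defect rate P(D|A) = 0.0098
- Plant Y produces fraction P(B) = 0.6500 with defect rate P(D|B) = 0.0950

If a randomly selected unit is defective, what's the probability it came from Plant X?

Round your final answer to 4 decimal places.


Let A = from Plant X, D = defective

Given:
- P(A) = 0.3500, P(B) = 0.6500
- P(D|A) = 0.0098, P(D|B) = 0.0950

Step 1: Find P(D)
P(D) = P(D|A)P(A) + P(D|B)P(B)
     = 0.0098 × 0.3500 + 0.0950 × 0.6500
     = 0.00343000 + 0.06175000
     = 0.06518000

Step 2: Apply Bayes' theorem
P(A|D) = P(D|A)P(A) / P(D)
       = 0.00343000 / 0.06518000
       = 0.0526


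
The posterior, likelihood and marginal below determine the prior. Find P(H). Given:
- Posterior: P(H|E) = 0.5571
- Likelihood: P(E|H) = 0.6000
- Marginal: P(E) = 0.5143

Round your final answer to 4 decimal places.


From Bayes' theorem: P(H|E) = P(E|H) × P(H) / P(E)

Rearranging for P(H):
P(H) = P(H|E) × P(E) / P(E|H)
     = 0.5571 × 0.5143 / 0.6000
     = 0.28651653 / 0.6000
     = 0.4775


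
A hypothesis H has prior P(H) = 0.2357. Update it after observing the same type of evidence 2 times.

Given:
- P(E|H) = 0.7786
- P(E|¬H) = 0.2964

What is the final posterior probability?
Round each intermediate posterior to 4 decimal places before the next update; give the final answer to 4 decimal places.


Sequential Bayesian updating:

Initial prior: P(H) = 0.2357

Update 1:
  P(E) = 0.7786 × 0.2357 + 0.2964 × 0.7643 = 0.18351602 + 0.22653852 = 0.41005454
  P(H|E) = 0.18351602 / 0.41005454 = 0.4475

Update 2:
  P(E) = 0.7786 × 0.4475 + 0.2964 × 0.5525 = 0.34842350 + 0.16376100 = 0.51218450
  P(H|E) = 0.34842350 / 0.51218450 = 0.6803

Final posterior: 0.6803


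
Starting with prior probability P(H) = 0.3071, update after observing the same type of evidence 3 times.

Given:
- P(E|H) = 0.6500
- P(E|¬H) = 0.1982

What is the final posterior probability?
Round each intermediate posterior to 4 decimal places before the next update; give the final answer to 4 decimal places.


Sequential Bayesian updating:

Initial prior: P(H) = 0.3071

Update 1:
  P(E) = 0.6500 × 0.3071 + 0.1982 × 0.6929 = 0.19961500 + 0.13733278 = 0.33694778
  P(H|E) = 0.19961500 / 0.33694778 = 0.5924

Update 2:
  P(E) = 0.6500 × 0.5924 + 0.1982 × 0.4076 = 0.38506000 + 0.08078632 = 0.46584632
  P(H|E) = 0.38506000 / 0.46584632 = 0.8266

Update 3:
  P(E) = 0.6500 × 0.8266 + 0.1982 × 0.1734 = 0.53729000 + 0.03436788 = 0.57165788
  P(H|E) = 0.53729000 / 0.57165788 = 0.9399

Final posterior: 0.9399


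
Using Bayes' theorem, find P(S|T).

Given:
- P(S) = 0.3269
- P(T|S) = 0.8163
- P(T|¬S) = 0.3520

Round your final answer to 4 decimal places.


Bayes' theorem: P(S|T) = P(T|S) × P(S) / P(T)

Step 1: Calculate P(T) using law of total probability
P(T) = P(T|S)P(S) + P(T|¬S)P(¬S)
     = 0.8163 × 0.3269 + 0.3520 × 0.6731
     = 0.26684847 + 0.23693120
     = 0.50377967

Step 2: Apply Bayes' theorem
P(S|T) = P(T|S) × P(S) / P(T)
       = 0.26684847 / 0.50377967
       = 0.5297


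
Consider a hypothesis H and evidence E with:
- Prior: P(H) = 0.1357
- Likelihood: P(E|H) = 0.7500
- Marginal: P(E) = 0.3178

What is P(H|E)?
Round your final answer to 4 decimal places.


Using Bayes' theorem:

P(H|E) = P(E|H) × P(H) / P(E)
       = 0.7500 × 0.1357 / 0.3178
       = 0.10177500 / 0.3178
       = 0.3202

The evidence strengthens our belief in H.
Prior: 0.1357 → Posterior: 0.3202


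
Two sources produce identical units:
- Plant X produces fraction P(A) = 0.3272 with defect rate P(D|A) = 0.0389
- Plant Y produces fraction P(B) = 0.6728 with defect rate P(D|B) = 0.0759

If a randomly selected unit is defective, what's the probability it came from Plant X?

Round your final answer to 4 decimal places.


Let A = from Plant X, D = defective

Given:
- P(A) = 0.3272, P(B) = 0.6728
- P(D|A) = 0.0389, P(D|B) = 0.0759

Step 1: Find P(D)
P(D) = P(D|A)P(A) + P(D|B)P(B)
     = 0.0389 × 0.3272 + 0.0759 × 0.6728
     = 0.01272808 + 0.05106552
     = 0.06379360

Step 2: Apply Bayes' theorem
P(A|D) = P(D|A)P(A) / P(D)
       = 0.01272808 / 0.06379360
       = 0.1995


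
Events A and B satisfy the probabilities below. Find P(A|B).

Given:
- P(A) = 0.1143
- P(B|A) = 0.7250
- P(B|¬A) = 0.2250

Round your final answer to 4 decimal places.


Bayes' theorem: P(A|B) = P(B|A) × P(A) / P(B)

Step 1: Calculate P(B) using law of total probability
P(B) = P(B|A)P(A) + P(B|¬A)P(¬A)
     = 0.7250 × 0.1143 + 0.2250 × 0.8857
     = 0.08286750 + 0.19928250
     = 0.28215000

Step 2: Apply Bayes' theorem
P(A|B) = P(B|A) × P(A) / P(B)
       = 0.08286750 / 0.28215000
       = 0.2937


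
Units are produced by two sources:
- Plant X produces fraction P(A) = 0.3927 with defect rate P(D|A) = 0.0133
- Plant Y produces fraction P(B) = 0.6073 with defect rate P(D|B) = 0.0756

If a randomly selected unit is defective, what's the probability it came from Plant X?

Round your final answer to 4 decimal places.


Let A = from Plant X, D = defective

Given:
- P(A) = 0.3927, P(B) = 0.6073
- P(D|A) = 0.0133, P(D|B) = 0.0756

Step 1: Find P(D)
P(D) = P(D|A)P(A) + P(D|B)P(B)
     = 0.0133 × 0.3927 + 0.0756 × 0.6073
     = 0.00522291 + 0.04591188
     = 0.05113479

Step 2: Apply Bayes' theorem
P(A|D) = P(D|A)P(A) / P(D)
       = 0.00522291 / 0.05113479
       = 0.1021
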